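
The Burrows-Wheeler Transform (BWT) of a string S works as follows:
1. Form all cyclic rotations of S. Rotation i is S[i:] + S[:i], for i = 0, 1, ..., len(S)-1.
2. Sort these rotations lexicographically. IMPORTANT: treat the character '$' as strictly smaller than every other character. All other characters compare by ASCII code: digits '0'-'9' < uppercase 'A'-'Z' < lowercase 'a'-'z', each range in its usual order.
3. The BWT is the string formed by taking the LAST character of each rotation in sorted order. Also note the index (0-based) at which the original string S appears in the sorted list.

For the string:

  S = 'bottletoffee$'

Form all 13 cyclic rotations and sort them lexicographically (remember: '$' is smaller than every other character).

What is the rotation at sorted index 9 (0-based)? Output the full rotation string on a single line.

Answer: ottletoffee$b

Derivation:
All 13 rotations (rotation i = S[i:]+S[:i]):
  rot[0] = bottletoffee$
  rot[1] = ottletoffee$b
  rot[2] = ttletoffee$bo
  rot[3] = tletoffee$bot
  rot[4] = letoffee$bott
  rot[5] = etoffee$bottl
  rot[6] = toffee$bottle
  rot[7] = offee$bottlet
  rot[8] = ffee$bottleto
  rot[9] = fee$bottletof
  rot[10] = ee$bottletoff
  rot[11] = e$bottletoffe
  rot[12] = $bottletoffee
Sorted (with $ < everything):
  sorted[0] = $bottletoffee
  sorted[1] = bottletoffee$
  sorted[2] = e$bottletoffe
  sorted[3] = ee$bottletoff
  sorted[4] = etoffee$bottl
  sorted[5] = fee$bottletof
  sorted[6] = ffee$bottleto
  sorted[7] = letoffee$bott
  sorted[8] = offee$bottlet
  sorted[9] = ottletoffee$b
  sorted[10] = tletoffee$bot
  sorted[11] = toffee$bottle
  sorted[12] = ttletoffee$bo
sorted[9] = ottletoffee$b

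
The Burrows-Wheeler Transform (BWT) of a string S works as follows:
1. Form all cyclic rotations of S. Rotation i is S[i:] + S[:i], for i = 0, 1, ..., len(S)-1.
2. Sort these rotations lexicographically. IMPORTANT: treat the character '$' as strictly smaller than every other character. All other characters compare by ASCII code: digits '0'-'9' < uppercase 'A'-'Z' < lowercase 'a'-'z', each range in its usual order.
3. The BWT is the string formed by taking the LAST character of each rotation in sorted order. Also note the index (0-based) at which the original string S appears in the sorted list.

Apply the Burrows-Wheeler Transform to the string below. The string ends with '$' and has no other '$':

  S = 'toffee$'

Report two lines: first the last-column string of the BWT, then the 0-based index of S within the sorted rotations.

All 7 rotations (rotation i = S[i:]+S[:i]):
  rot[0] = toffee$
  rot[1] = offee$t
  rot[2] = ffee$to
  rot[3] = fee$tof
  rot[4] = ee$toff
  rot[5] = e$toffe
  rot[6] = $toffee
Sorted (with $ < everything):
  sorted[0] = $toffee  (last char: 'e')
  sorted[1] = e$toffe  (last char: 'e')
  sorted[2] = ee$toff  (last char: 'f')
  sorted[3] = fee$tof  (last char: 'f')
  sorted[4] = ffee$to  (last char: 'o')
  sorted[5] = offee$t  (last char: 't')
  sorted[6] = toffee$  (last char: '$')
Last column: eeffot$
Original string S is at sorted index 6

Answer: eeffot$
6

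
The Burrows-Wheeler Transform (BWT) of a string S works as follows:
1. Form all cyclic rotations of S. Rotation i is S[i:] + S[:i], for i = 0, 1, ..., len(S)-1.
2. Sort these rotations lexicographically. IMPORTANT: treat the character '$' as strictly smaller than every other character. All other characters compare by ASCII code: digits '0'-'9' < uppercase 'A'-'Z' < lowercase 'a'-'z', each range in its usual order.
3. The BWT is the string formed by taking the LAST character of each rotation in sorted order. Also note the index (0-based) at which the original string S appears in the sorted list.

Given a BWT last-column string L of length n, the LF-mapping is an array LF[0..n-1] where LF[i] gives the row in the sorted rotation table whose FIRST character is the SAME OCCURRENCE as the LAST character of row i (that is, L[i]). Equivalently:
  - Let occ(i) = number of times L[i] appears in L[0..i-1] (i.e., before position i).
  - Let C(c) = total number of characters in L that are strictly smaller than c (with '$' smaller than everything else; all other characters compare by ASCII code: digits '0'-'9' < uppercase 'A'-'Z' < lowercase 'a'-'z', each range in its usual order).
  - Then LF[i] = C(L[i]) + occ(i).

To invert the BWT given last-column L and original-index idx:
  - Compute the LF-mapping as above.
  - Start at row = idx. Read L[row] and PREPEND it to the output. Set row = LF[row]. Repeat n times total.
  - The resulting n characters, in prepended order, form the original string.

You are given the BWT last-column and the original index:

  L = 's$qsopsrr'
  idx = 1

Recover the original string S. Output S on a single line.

LF mapping: 6 0 3 7 1 2 8 4 5
Walk LF starting at row 1, prepending L[row]:
  step 1: row=1, L[1]='$', prepend. Next row=LF[1]=0
  step 2: row=0, L[0]='s', prepend. Next row=LF[0]=6
  step 3: row=6, L[6]='s', prepend. Next row=LF[6]=8
  step 4: row=8, L[8]='r', prepend. Next row=LF[8]=5
  step 5: row=5, L[5]='p', prepend. Next row=LF[5]=2
  step 6: row=2, L[2]='q', prepend. Next row=LF[2]=3
  step 7: row=3, L[3]='s', prepend. Next row=LF[3]=7
  step 8: row=7, L[7]='r', prepend. Next row=LF[7]=4
  step 9: row=4, L[4]='o', prepend. Next row=LF[4]=1
Reversed output: orsqprss$

Answer: orsqprss$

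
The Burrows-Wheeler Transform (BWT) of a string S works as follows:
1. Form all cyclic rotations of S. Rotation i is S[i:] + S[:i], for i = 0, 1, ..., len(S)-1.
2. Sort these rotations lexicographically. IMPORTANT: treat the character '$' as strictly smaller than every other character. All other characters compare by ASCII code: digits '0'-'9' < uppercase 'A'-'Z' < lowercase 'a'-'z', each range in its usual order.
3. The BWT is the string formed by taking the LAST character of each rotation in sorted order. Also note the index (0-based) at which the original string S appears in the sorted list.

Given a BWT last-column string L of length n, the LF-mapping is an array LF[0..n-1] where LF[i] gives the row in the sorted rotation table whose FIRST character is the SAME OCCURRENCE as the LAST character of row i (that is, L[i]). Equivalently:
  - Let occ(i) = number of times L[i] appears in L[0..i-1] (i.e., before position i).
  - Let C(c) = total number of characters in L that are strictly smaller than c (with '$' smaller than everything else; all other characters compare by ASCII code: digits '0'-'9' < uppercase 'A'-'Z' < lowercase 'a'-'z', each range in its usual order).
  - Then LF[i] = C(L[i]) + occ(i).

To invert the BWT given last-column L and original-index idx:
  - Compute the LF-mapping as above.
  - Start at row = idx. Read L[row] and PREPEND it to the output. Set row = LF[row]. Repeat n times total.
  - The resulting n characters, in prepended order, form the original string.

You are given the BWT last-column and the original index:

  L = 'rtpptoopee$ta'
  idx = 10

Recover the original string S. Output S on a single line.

Answer: tattoopepper$

Derivation:
LF mapping: 9 10 6 7 11 4 5 8 2 3 0 12 1
Walk LF starting at row 10, prepending L[row]:
  step 1: row=10, L[10]='$', prepend. Next row=LF[10]=0
  step 2: row=0, L[0]='r', prepend. Next row=LF[0]=9
  step 3: row=9, L[9]='e', prepend. Next row=LF[9]=3
  step 4: row=3, L[3]='p', prepend. Next row=LF[3]=7
  step 5: row=7, L[7]='p', prepend. Next row=LF[7]=8
  step 6: row=8, L[8]='e', prepend. Next row=LF[8]=2
  step 7: row=2, L[2]='p', prepend. Next row=LF[2]=6
  step 8: row=6, L[6]='o', prepend. Next row=LF[6]=5
  step 9: row=5, L[5]='o', prepend. Next row=LF[5]=4
  step 10: row=4, L[4]='t', prepend. Next row=LF[4]=11
  step 11: row=11, L[11]='t', prepend. Next row=LF[11]=12
  step 12: row=12, L[12]='a', prepend. Next row=LF[12]=1
  step 13: row=1, L[1]='t', prepend. Next row=LF[1]=10
Reversed output: tattoopepper$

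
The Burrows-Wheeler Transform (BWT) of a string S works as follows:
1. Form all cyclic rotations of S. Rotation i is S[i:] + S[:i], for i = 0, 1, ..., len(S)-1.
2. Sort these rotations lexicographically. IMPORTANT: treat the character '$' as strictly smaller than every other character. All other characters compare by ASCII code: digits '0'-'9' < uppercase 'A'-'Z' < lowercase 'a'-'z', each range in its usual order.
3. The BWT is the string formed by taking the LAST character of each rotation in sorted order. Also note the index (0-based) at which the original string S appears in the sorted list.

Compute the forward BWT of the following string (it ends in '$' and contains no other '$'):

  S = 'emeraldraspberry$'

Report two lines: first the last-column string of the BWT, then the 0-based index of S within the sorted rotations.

Answer: yrrpl$mbaesederar
5

Derivation:
All 17 rotations (rotation i = S[i:]+S[:i]):
  rot[0] = emeraldraspberry$
  rot[1] = meraldraspberry$e
  rot[2] = eraldraspberry$em
  rot[3] = raldraspberry$eme
  rot[4] = aldraspberry$emer
  rot[5] = ldraspberry$emera
  rot[6] = draspberry$emeral
  rot[7] = raspberry$emerald
  rot[8] = aspberry$emeraldr
  rot[9] = spberry$emeraldra
  rot[10] = pberry$emeraldras
  rot[11] = berry$emeraldrasp
  rot[12] = erry$emeraldraspb
  rot[13] = rry$emeraldraspbe
  rot[14] = ry$emeraldraspber
  rot[15] = y$emeraldraspberr
  rot[16] = $emeraldraspberry
Sorted (with $ < everything):
  sorted[0] = $emeraldraspberry  (last char: 'y')
  sorted[1] = aldraspberry$emer  (last char: 'r')
  sorted[2] = aspberry$emeraldr  (last char: 'r')
  sorted[3] = berry$emeraldrasp  (last char: 'p')
  sorted[4] = draspberry$emeral  (last char: 'l')
  sorted[5] = emeraldraspberry$  (last char: '$')
  sorted[6] = eraldraspberry$em  (last char: 'm')
  sorted[7] = erry$emeraldraspb  (last char: 'b')
  sorted[8] = ldraspberry$emera  (last char: 'a')
  sorted[9] = meraldraspberry$e  (last char: 'e')
  sorted[10] = pberry$emeraldras  (last char: 's')
  sorted[11] = raldraspberry$eme  (last char: 'e')
  sorted[12] = raspberry$emerald  (last char: 'd')
  sorted[13] = rry$emeraldraspbe  (last char: 'e')
  sorted[14] = ry$emeraldraspber  (last char: 'r')
  sorted[15] = spberry$emeraldra  (last char: 'a')
  sorted[16] = y$emeraldraspberr  (last char: 'r')
Last column: yrrpl$mbaesederar
Original string S is at sorted index 5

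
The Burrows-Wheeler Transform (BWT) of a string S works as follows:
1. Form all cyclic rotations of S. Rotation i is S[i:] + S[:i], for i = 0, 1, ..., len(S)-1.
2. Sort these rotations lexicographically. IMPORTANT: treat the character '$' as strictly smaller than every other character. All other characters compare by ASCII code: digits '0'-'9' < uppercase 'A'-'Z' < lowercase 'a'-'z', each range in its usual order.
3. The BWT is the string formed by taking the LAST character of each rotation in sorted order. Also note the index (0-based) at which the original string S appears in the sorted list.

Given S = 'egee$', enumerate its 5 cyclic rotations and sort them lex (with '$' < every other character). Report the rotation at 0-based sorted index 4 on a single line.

Answer: gee$e

Derivation:
All 5 rotations (rotation i = S[i:]+S[:i]):
  rot[0] = egee$
  rot[1] = gee$e
  rot[2] = ee$eg
  rot[3] = e$ege
  rot[4] = $egee
Sorted (with $ < everything):
  sorted[0] = $egee
  sorted[1] = e$ege
  sorted[2] = ee$eg
  sorted[3] = egee$
  sorted[4] = gee$e
sorted[4] = gee$e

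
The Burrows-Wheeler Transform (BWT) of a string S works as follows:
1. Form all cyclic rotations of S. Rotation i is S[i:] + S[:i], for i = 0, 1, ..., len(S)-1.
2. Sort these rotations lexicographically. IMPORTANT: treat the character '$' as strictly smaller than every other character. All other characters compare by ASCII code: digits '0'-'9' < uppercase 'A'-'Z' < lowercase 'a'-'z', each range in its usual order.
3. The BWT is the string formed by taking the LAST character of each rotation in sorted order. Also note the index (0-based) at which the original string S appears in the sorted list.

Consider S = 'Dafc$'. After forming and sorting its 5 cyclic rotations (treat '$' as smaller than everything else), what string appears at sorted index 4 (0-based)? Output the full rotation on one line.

Answer: fc$Da

Derivation:
All 5 rotations (rotation i = S[i:]+S[:i]):
  rot[0] = Dafc$
  rot[1] = afc$D
  rot[2] = fc$Da
  rot[3] = c$Daf
  rot[4] = $Dafc
Sorted (with $ < everything):
  sorted[0] = $Dafc
  sorted[1] = Dafc$
  sorted[2] = afc$D
  sorted[3] = c$Daf
  sorted[4] = fc$Da
sorted[4] = fc$Da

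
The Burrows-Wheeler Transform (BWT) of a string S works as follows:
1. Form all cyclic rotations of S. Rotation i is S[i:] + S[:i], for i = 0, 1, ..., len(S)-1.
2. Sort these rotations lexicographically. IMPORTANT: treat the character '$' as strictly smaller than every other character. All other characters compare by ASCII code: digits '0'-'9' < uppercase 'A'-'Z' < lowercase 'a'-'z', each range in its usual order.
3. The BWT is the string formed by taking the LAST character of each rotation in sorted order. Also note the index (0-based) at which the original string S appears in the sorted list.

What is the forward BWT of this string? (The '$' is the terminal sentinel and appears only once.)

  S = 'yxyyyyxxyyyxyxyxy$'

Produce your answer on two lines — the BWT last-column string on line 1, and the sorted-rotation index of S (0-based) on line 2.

Answer: yyyyyxyxyxxy$yyyxx
12

Derivation:
All 18 rotations (rotation i = S[i:]+S[:i]):
  rot[0] = yxyyyyxxyyyxyxyxy$
  rot[1] = xyyyyxxyyyxyxyxy$y
  rot[2] = yyyyxxyyyxyxyxy$yx
  rot[3] = yyyxxyyyxyxyxy$yxy
  rot[4] = yyxxyyyxyxyxy$yxyy
  rot[5] = yxxyyyxyxyxy$yxyyy
  rot[6] = xxyyyxyxyxy$yxyyyy
  rot[7] = xyyyxyxyxy$yxyyyyx
  rot[8] = yyyxyxyxy$yxyyyyxx
  rot[9] = yyxyxyxy$yxyyyyxxy
  rot[10] = yxyxyxy$yxyyyyxxyy
  rot[11] = xyxyxy$yxyyyyxxyyy
  rot[12] = yxyxy$yxyyyyxxyyyx
  rot[13] = xyxy$yxyyyyxxyyyxy
  rot[14] = yxy$yxyyyyxxyyyxyx
  rot[15] = xy$yxyyyyxxyyyxyxy
  rot[16] = y$yxyyyyxxyyyxyxyx
  rot[17] = $yxyyyyxxyyyxyxyxy
Sorted (with $ < everything):
  sorted[0] = $yxyyyyxxyyyxyxyxy  (last char: 'y')
  sorted[1] = xxyyyxyxyxy$yxyyyy  (last char: 'y')
  sorted[2] = xy$yxyyyyxxyyyxyxy  (last char: 'y')
  sorted[3] = xyxy$yxyyyyxxyyyxy  (last char: 'y')
  sorted[4] = xyxyxy$yxyyyyxxyyy  (last char: 'y')
  sorted[5] = xyyyxyxyxy$yxyyyyx  (last char: 'x')
  sorted[6] = xyyyyxxyyyxyxyxy$y  (last char: 'y')
  sorted[7] = y$yxyyyyxxyyyxyxyx  (last char: 'x')
  sorted[8] = yxxyyyxyxyxy$yxyyy  (last char: 'y')
  sorted[9] = yxy$yxyyyyxxyyyxyx  (last char: 'x')
  sorted[10] = yxyxy$yxyyyyxxyyyx  (last char: 'x')
  sorted[11] = yxyxyxy$yxyyyyxxyy  (last char: 'y')
  sorted[12] = yxyyyyxxyyyxyxyxy$  (last char: '$')
  sorted[13] = yyxxyyyxyxyxy$yxyy  (last char: 'y')
  sorted[14] = yyxyxyxy$yxyyyyxxy  (last char: 'y')
  sorted[15] = yyyxxyyyxyxyxy$yxy  (last char: 'y')
  sorted[16] = yyyxyxyxy$yxyyyyxx  (last char: 'x')
  sorted[17] = yyyyxxyyyxyxyxy$yx  (last char: 'x')
Last column: yyyyyxyxyxxy$yyyxx
Original string S is at sorted index 12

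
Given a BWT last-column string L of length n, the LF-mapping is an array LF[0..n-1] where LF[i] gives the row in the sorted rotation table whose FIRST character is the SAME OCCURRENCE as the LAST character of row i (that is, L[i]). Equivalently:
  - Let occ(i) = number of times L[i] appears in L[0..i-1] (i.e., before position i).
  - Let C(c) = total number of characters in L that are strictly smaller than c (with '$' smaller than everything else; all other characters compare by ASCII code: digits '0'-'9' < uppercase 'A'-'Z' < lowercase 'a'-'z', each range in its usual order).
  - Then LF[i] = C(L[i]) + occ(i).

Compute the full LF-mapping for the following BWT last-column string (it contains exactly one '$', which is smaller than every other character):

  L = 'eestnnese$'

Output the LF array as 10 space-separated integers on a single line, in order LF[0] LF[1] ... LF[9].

Answer: 1 2 7 9 5 6 3 8 4 0

Derivation:
Char counts: '$':1, 'e':4, 'n':2, 's':2, 't':1
C (first-col start): C('$')=0, C('e')=1, C('n')=5, C('s')=7, C('t')=9
L[0]='e': occ=0, LF[0]=C('e')+0=1+0=1
L[1]='e': occ=1, LF[1]=C('e')+1=1+1=2
L[2]='s': occ=0, LF[2]=C('s')+0=7+0=7
L[3]='t': occ=0, LF[3]=C('t')+0=9+0=9
L[4]='n': occ=0, LF[4]=C('n')+0=5+0=5
L[5]='n': occ=1, LF[5]=C('n')+1=5+1=6
L[6]='e': occ=2, LF[6]=C('e')+2=1+2=3
L[7]='s': occ=1, LF[7]=C('s')+1=7+1=8
L[8]='e': occ=3, LF[8]=C('e')+3=1+3=4
L[9]='$': occ=0, LF[9]=C('$')+0=0+0=0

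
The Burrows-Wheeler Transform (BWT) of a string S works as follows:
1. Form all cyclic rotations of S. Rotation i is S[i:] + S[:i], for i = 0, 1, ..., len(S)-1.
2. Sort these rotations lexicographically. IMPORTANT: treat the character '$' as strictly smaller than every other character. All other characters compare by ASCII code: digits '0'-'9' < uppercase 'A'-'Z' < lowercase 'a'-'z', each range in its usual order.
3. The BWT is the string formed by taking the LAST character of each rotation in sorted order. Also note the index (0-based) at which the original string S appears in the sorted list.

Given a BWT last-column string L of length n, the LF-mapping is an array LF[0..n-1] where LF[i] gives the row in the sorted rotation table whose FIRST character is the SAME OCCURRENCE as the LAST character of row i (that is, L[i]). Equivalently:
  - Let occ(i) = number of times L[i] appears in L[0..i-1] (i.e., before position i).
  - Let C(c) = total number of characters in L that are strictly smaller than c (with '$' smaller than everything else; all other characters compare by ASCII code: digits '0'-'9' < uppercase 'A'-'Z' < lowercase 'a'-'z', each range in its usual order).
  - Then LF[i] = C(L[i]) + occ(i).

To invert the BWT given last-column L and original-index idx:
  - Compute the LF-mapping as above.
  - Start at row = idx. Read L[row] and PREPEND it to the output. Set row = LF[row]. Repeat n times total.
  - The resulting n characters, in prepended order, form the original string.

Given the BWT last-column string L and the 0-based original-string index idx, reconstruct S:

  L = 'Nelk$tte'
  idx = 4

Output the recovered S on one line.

LF mapping: 1 2 5 4 0 6 7 3
Walk LF starting at row 4, prepending L[row]:
  step 1: row=4, L[4]='$', prepend. Next row=LF[4]=0
  step 2: row=0, L[0]='N', prepend. Next row=LF[0]=1
  step 3: row=1, L[1]='e', prepend. Next row=LF[1]=2
  step 4: row=2, L[2]='l', prepend. Next row=LF[2]=5
  step 5: row=5, L[5]='t', prepend. Next row=LF[5]=6
  step 6: row=6, L[6]='t', prepend. Next row=LF[6]=7
  step 7: row=7, L[7]='e', prepend. Next row=LF[7]=3
  step 8: row=3, L[3]='k', prepend. Next row=LF[3]=4
Reversed output: kettleN$

Answer: kettleN$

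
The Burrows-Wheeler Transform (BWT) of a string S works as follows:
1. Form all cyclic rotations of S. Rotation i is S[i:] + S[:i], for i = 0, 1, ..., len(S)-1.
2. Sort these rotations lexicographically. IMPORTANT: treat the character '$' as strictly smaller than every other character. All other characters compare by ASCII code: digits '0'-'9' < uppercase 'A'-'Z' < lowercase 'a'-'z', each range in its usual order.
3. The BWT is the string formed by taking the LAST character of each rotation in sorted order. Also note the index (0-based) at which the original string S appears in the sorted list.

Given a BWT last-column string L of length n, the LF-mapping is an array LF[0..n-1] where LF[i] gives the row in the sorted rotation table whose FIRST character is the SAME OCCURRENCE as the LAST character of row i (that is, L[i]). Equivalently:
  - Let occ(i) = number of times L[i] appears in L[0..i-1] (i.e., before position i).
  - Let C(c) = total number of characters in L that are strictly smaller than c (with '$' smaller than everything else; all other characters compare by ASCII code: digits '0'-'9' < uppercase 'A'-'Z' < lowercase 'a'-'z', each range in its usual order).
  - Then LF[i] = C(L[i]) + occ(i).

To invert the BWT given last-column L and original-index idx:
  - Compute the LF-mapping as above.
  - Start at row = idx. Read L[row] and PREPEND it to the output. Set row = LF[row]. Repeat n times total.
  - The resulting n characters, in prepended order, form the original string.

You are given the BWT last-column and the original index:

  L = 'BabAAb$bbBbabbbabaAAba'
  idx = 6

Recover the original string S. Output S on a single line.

Answer: BabaabbbabbAAbbaAAbbB$

Derivation:
LF mapping: 5 7 12 1 2 13 0 14 15 6 16 8 17 18 19 9 20 10 3 4 21 11
Walk LF starting at row 6, prepending L[row]:
  step 1: row=6, L[6]='$', prepend. Next row=LF[6]=0
  step 2: row=0, L[0]='B', prepend. Next row=LF[0]=5
  step 3: row=5, L[5]='b', prepend. Next row=LF[5]=13
  step 4: row=13, L[13]='b', prepend. Next row=LF[13]=18
  step 5: row=18, L[18]='A', prepend. Next row=LF[18]=3
  step 6: row=3, L[3]='A', prepend. Next row=LF[3]=1
  step 7: row=1, L[1]='a', prepend. Next row=LF[1]=7
  step 8: row=7, L[7]='b', prepend. Next row=LF[7]=14
  step 9: row=14, L[14]='b', prepend. Next row=LF[14]=19
  step 10: row=19, L[19]='A', prepend. Next row=LF[19]=4
  step 11: row=4, L[4]='A', prepend. Next row=LF[4]=2
  step 12: row=2, L[2]='b', prepend. Next row=LF[2]=12
  step 13: row=12, L[12]='b', prepend. Next row=LF[12]=17
  step 14: row=17, L[17]='a', prepend. Next row=LF[17]=10
  step 15: row=10, L[10]='b', prepend. Next row=LF[10]=16
  step 16: row=16, L[16]='b', prepend. Next row=LF[16]=20
  step 17: row=20, L[20]='b', prepend. Next row=LF[20]=21
  step 18: row=21, L[21]='a', prepend. Next row=LF[21]=11
  step 19: row=11, L[11]='a', prepend. Next row=LF[11]=8
  step 20: row=8, L[8]='b', prepend. Next row=LF[8]=15
  step 21: row=15, L[15]='a', prepend. Next row=LF[15]=9
  step 22: row=9, L[9]='B', prepend. Next row=LF[9]=6
Reversed output: BabaabbbabbAAbbaAAbbB$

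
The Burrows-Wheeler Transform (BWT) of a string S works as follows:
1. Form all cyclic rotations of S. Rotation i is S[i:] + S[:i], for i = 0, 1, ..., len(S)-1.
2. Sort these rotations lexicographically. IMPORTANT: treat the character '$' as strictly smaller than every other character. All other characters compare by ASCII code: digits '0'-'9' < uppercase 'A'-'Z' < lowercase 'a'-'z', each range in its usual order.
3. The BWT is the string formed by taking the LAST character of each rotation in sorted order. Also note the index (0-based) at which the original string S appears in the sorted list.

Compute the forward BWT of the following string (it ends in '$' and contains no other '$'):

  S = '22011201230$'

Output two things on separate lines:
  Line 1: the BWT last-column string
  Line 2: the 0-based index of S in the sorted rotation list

Answer: 032201021$12
9

Derivation:
All 12 rotations (rotation i = S[i:]+S[:i]):
  rot[0] = 22011201230$
  rot[1] = 2011201230$2
  rot[2] = 011201230$22
  rot[3] = 11201230$220
  rot[4] = 1201230$2201
  rot[5] = 201230$22011
  rot[6] = 01230$220112
  rot[7] = 1230$2201120
  rot[8] = 230$22011201
  rot[9] = 30$220112012
  rot[10] = 0$2201120123
  rot[11] = $22011201230
Sorted (with $ < everything):
  sorted[0] = $22011201230  (last char: '0')
  sorted[1] = 0$2201120123  (last char: '3')
  sorted[2] = 011201230$22  (last char: '2')
  sorted[3] = 01230$220112  (last char: '2')
  sorted[4] = 11201230$220  (last char: '0')
  sorted[5] = 1201230$2201  (last char: '1')
  sorted[6] = 1230$2201120  (last char: '0')
  sorted[7] = 2011201230$2  (last char: '2')
  sorted[8] = 201230$22011  (last char: '1')
  sorted[9] = 22011201230$  (last char: '$')
  sorted[10] = 230$22011201  (last char: '1')
  sorted[11] = 30$220112012  (last char: '2')
Last column: 032201021$12
Original string S is at sorted index 9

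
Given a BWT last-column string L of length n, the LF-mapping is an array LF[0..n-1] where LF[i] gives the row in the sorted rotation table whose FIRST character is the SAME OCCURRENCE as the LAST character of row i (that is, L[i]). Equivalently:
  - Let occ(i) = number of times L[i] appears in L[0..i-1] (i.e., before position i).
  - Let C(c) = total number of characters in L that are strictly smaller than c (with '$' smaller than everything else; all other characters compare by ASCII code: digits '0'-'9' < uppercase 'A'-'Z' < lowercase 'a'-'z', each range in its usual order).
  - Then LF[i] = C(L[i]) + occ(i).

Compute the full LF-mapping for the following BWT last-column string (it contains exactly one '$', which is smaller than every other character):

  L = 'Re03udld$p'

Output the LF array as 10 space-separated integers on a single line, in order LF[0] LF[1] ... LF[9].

Answer: 3 6 1 2 9 4 7 5 0 8

Derivation:
Char counts: '$':1, '0':1, '3':1, 'R':1, 'd':2, 'e':1, 'l':1, 'p':1, 'u':1
C (first-col start): C('$')=0, C('0')=1, C('3')=2, C('R')=3, C('d')=4, C('e')=6, C('l')=7, C('p')=8, C('u')=9
L[0]='R': occ=0, LF[0]=C('R')+0=3+0=3
L[1]='e': occ=0, LF[1]=C('e')+0=6+0=6
L[2]='0': occ=0, LF[2]=C('0')+0=1+0=1
L[3]='3': occ=0, LF[3]=C('3')+0=2+0=2
L[4]='u': occ=0, LF[4]=C('u')+0=9+0=9
L[5]='d': occ=0, LF[5]=C('d')+0=4+0=4
L[6]='l': occ=0, LF[6]=C('l')+0=7+0=7
L[7]='d': occ=1, LF[7]=C('d')+1=4+1=5
L[8]='$': occ=0, LF[8]=C('$')+0=0+0=0
L[9]='p': occ=0, LF[9]=C('p')+0=8+0=8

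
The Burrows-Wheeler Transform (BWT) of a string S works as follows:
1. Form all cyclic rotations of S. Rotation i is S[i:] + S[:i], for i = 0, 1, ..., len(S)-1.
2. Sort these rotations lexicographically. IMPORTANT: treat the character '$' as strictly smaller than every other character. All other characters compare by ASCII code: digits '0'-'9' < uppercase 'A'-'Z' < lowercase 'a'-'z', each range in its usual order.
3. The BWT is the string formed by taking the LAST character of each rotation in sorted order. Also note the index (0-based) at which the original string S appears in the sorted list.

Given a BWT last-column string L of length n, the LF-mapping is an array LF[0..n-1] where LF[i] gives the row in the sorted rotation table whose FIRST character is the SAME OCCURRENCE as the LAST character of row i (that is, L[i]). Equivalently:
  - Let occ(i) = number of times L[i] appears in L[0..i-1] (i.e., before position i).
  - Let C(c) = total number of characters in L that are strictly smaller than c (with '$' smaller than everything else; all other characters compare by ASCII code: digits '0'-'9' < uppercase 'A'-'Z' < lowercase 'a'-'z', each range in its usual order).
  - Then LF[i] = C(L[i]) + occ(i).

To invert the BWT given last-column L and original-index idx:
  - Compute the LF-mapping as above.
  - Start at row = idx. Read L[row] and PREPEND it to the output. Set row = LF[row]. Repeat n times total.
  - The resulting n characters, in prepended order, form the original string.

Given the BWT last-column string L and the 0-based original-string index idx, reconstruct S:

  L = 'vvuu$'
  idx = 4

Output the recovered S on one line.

LF mapping: 3 4 1 2 0
Walk LF starting at row 4, prepending L[row]:
  step 1: row=4, L[4]='$', prepend. Next row=LF[4]=0
  step 2: row=0, L[0]='v', prepend. Next row=LF[0]=3
  step 3: row=3, L[3]='u', prepend. Next row=LF[3]=2
  step 4: row=2, L[2]='u', prepend. Next row=LF[2]=1
  step 5: row=1, L[1]='v', prepend. Next row=LF[1]=4
Reversed output: vuuv$

Answer: vuuv$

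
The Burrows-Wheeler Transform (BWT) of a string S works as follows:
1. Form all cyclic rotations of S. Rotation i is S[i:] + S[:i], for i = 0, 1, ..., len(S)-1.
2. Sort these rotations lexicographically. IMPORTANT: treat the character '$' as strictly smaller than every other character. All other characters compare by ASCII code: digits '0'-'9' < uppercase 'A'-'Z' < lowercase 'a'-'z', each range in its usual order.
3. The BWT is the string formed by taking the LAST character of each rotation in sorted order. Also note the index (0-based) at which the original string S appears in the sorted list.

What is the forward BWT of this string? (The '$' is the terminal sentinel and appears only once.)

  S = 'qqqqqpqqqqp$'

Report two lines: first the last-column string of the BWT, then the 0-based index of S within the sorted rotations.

All 12 rotations (rotation i = S[i:]+S[:i]):
  rot[0] = qqqqqpqqqqp$
  rot[1] = qqqqpqqqqp$q
  rot[2] = qqqpqqqqp$qq
  rot[3] = qqpqqqqp$qqq
  rot[4] = qpqqqqp$qqqq
  rot[5] = pqqqqp$qqqqq
  rot[6] = qqqqp$qqqqqp
  rot[7] = qqqp$qqqqqpq
  rot[8] = qqp$qqqqqpqq
  rot[9] = qp$qqqqqpqqq
  rot[10] = p$qqqqqpqqqq
  rot[11] = $qqqqqpqqqqp
Sorted (with $ < everything):
  sorted[0] = $qqqqqpqqqqp  (last char: 'p')
  sorted[1] = p$qqqqqpqqqq  (last char: 'q')
  sorted[2] = pqqqqp$qqqqq  (last char: 'q')
  sorted[3] = qp$qqqqqpqqq  (last char: 'q')
  sorted[4] = qpqqqqp$qqqq  (last char: 'q')
  sorted[5] = qqp$qqqqqpqq  (last char: 'q')
  sorted[6] = qqpqqqqp$qqq  (last char: 'q')
  sorted[7] = qqqp$qqqqqpq  (last char: 'q')
  sorted[8] = qqqpqqqqp$qq  (last char: 'q')
  sorted[9] = qqqqp$qqqqqp  (last char: 'p')
  sorted[10] = qqqqpqqqqp$q  (last char: 'q')
  sorted[11] = qqqqqpqqqqp$  (last char: '$')
Last column: pqqqqqqqqpq$
Original string S is at sorted index 11

Answer: pqqqqqqqqpq$
11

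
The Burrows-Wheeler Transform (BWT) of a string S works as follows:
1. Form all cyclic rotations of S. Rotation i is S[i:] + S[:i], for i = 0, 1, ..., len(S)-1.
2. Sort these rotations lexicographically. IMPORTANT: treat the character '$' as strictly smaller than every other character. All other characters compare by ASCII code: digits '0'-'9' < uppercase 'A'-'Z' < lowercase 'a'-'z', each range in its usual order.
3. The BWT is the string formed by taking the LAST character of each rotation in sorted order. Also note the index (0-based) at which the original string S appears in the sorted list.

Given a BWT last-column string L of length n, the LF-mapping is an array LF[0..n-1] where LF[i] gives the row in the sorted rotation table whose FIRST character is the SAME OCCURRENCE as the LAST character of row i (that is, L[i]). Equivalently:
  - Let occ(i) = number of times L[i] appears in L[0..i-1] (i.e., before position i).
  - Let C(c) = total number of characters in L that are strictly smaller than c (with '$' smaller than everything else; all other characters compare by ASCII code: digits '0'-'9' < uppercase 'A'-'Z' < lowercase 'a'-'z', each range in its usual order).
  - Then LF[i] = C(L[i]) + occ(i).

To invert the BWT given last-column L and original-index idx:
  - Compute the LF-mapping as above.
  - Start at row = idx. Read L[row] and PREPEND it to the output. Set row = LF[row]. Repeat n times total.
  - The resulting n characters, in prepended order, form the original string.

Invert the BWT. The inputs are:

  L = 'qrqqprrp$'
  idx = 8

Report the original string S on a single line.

LF mapping: 3 6 4 5 1 7 8 2 0
Walk LF starting at row 8, prepending L[row]:
  step 1: row=8, L[8]='$', prepend. Next row=LF[8]=0
  step 2: row=0, L[0]='q', prepend. Next row=LF[0]=3
  step 3: row=3, L[3]='q', prepend. Next row=LF[3]=5
  step 4: row=5, L[5]='r', prepend. Next row=LF[5]=7
  step 5: row=7, L[7]='p', prepend. Next row=LF[7]=2
  step 6: row=2, L[2]='q', prepend. Next row=LF[2]=4
  step 7: row=4, L[4]='p', prepend. Next row=LF[4]=1
  step 8: row=1, L[1]='r', prepend. Next row=LF[1]=6
  step 9: row=6, L[6]='r', prepend. Next row=LF[6]=8
Reversed output: rrpqprqq$

Answer: rrpqprqq$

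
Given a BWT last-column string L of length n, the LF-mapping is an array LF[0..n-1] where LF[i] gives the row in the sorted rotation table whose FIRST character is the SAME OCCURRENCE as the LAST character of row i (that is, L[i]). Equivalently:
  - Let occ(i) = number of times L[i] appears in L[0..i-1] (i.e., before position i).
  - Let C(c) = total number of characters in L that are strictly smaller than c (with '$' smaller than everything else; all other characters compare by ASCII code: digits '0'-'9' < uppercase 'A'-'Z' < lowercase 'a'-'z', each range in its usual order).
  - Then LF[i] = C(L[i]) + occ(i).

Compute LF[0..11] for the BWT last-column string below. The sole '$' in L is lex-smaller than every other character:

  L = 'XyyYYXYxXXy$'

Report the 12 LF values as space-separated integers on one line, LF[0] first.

Char counts: '$':1, 'X':4, 'Y':3, 'x':1, 'y':3
C (first-col start): C('$')=0, C('X')=1, C('Y')=5, C('x')=8, C('y')=9
L[0]='X': occ=0, LF[0]=C('X')+0=1+0=1
L[1]='y': occ=0, LF[1]=C('y')+0=9+0=9
L[2]='y': occ=1, LF[2]=C('y')+1=9+1=10
L[3]='Y': occ=0, LF[3]=C('Y')+0=5+0=5
L[4]='Y': occ=1, LF[4]=C('Y')+1=5+1=6
L[5]='X': occ=1, LF[5]=C('X')+1=1+1=2
L[6]='Y': occ=2, LF[6]=C('Y')+2=5+2=7
L[7]='x': occ=0, LF[7]=C('x')+0=8+0=8
L[8]='X': occ=2, LF[8]=C('X')+2=1+2=3
L[9]='X': occ=3, LF[9]=C('X')+3=1+3=4
L[10]='y': occ=2, LF[10]=C('y')+2=9+2=11
L[11]='$': occ=0, LF[11]=C('$')+0=0+0=0

Answer: 1 9 10 5 6 2 7 8 3 4 11 0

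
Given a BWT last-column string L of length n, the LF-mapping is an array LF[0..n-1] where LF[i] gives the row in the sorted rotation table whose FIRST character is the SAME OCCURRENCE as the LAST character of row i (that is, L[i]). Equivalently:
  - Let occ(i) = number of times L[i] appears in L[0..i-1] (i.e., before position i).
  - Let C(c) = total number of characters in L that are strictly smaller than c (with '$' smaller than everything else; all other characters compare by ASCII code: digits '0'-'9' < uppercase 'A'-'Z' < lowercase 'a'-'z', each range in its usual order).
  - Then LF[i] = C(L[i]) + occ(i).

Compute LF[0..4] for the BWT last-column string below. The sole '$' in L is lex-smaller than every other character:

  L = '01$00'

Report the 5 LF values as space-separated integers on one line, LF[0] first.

Char counts: '$':1, '0':3, '1':1
C (first-col start): C('$')=0, C('0')=1, C('1')=4
L[0]='0': occ=0, LF[0]=C('0')+0=1+0=1
L[1]='1': occ=0, LF[1]=C('1')+0=4+0=4
L[2]='$': occ=0, LF[2]=C('$')+0=0+0=0
L[3]='0': occ=1, LF[3]=C('0')+1=1+1=2
L[4]='0': occ=2, LF[4]=C('0')+2=1+2=3

Answer: 1 4 0 2 3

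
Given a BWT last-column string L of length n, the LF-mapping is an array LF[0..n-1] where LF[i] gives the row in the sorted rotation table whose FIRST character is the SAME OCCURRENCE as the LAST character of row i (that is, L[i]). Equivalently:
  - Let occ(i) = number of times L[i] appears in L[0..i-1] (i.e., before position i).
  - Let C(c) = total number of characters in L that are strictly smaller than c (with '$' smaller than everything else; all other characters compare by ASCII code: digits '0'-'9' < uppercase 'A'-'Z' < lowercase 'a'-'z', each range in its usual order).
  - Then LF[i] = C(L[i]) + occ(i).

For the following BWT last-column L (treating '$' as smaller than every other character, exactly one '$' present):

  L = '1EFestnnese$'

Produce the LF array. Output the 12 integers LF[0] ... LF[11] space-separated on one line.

Char counts: '$':1, '1':1, 'E':1, 'F':1, 'e':3, 'n':2, 's':2, 't':1
C (first-col start): C('$')=0, C('1')=1, C('E')=2, C('F')=3, C('e')=4, C('n')=7, C('s')=9, C('t')=11
L[0]='1': occ=0, LF[0]=C('1')+0=1+0=1
L[1]='E': occ=0, LF[1]=C('E')+0=2+0=2
L[2]='F': occ=0, LF[2]=C('F')+0=3+0=3
L[3]='e': occ=0, LF[3]=C('e')+0=4+0=4
L[4]='s': occ=0, LF[4]=C('s')+0=9+0=9
L[5]='t': occ=0, LF[5]=C('t')+0=11+0=11
L[6]='n': occ=0, LF[6]=C('n')+0=7+0=7
L[7]='n': occ=1, LF[7]=C('n')+1=7+1=8
L[8]='e': occ=1, LF[8]=C('e')+1=4+1=5
L[9]='s': occ=1, LF[9]=C('s')+1=9+1=10
L[10]='e': occ=2, LF[10]=C('e')+2=4+2=6
L[11]='$': occ=0, LF[11]=C('$')+0=0+0=0

Answer: 1 2 3 4 9 11 7 8 5 10 6 0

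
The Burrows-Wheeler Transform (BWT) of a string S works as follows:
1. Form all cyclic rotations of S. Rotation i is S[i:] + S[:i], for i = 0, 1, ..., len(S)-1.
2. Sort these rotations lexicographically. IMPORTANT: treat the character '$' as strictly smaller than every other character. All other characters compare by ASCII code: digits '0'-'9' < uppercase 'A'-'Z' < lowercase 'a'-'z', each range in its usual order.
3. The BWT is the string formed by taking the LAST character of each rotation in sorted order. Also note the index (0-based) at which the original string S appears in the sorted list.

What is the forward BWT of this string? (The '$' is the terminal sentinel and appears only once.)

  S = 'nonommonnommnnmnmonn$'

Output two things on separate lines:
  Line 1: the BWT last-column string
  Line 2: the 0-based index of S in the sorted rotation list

Answer: noonmnmnnmomono$nnmmn
15

Derivation:
All 21 rotations (rotation i = S[i:]+S[:i]):
  rot[0] = nonommonnommnnmnmonn$
  rot[1] = onommonnommnnmnmonn$n
  rot[2] = nommonnommnnmnmonn$no
  rot[3] = ommonnommnnmnmonn$non
  rot[4] = mmonnommnnmnmonn$nono
  rot[5] = monnommnnmnmonn$nonom
  rot[6] = onnommnnmnmonn$nonomm
  rot[7] = nnommnnmnmonn$nonommo
  rot[8] = nommnnmnmonn$nonommon
  rot[9] = ommnnmnmonn$nonommonn
  rot[10] = mmnnmnmonn$nonommonno
  rot[11] = mnnmnmonn$nonommonnom
  rot[12] = nnmnmonn$nonommonnomm
  rot[13] = nmnmonn$nonommonnommn
  rot[14] = mnmonn$nonommonnommnn
  rot[15] = nmonn$nonommonnommnnm
  rot[16] = monn$nonommonnommnnmn
  rot[17] = onn$nonommonnommnnmnm
  rot[18] = nn$nonommonnommnnmnmo
  rot[19] = n$nonommonnommnnmnmon
  rot[20] = $nonommonnommnnmnmonn
Sorted (with $ < everything):
  sorted[0] = $nonommonnommnnmnmonn  (last char: 'n')
  sorted[1] = mmnnmnmonn$nonommonno  (last char: 'o')
  sorted[2] = mmonnommnnmnmonn$nono  (last char: 'o')
  sorted[3] = mnmonn$nonommonnommnn  (last char: 'n')
  sorted[4] = mnnmnmonn$nonommonnom  (last char: 'm')
  sorted[5] = monn$nonommonnommnnmn  (last char: 'n')
  sorted[6] = monnommnnmnmonn$nonom  (last char: 'm')
  sorted[7] = n$nonommonnommnnmnmon  (last char: 'n')
  sorted[8] = nmnmonn$nonommonnommn  (last char: 'n')
  sorted[9] = nmonn$nonommonnommnnm  (last char: 'm')
  sorted[10] = nn$nonommonnommnnmnmo  (last char: 'o')
  sorted[11] = nnmnmonn$nonommonnomm  (last char: 'm')
  sorted[12] = nnommnnmnmonn$nonommo  (last char: 'o')
  sorted[13] = nommnnmnmonn$nonommon  (last char: 'n')
  sorted[14] = nommonnommnnmnmonn$no  (last char: 'o')
  sorted[15] = nonommonnommnnmnmonn$  (last char: '$')
  sorted[16] = ommnnmnmonn$nonommonn  (last char: 'n')
  sorted[17] = ommonnommnnmnmonn$non  (last char: 'n')
  sorted[18] = onn$nonommonnommnnmnm  (last char: 'm')
  sorted[19] = onnommnnmnmonn$nonomm  (last char: 'm')
  sorted[20] = onommonnommnnmnmonn$n  (last char: 'n')
Last column: noonmnmnnmomono$nnmmn
Original string S is at sorted index 15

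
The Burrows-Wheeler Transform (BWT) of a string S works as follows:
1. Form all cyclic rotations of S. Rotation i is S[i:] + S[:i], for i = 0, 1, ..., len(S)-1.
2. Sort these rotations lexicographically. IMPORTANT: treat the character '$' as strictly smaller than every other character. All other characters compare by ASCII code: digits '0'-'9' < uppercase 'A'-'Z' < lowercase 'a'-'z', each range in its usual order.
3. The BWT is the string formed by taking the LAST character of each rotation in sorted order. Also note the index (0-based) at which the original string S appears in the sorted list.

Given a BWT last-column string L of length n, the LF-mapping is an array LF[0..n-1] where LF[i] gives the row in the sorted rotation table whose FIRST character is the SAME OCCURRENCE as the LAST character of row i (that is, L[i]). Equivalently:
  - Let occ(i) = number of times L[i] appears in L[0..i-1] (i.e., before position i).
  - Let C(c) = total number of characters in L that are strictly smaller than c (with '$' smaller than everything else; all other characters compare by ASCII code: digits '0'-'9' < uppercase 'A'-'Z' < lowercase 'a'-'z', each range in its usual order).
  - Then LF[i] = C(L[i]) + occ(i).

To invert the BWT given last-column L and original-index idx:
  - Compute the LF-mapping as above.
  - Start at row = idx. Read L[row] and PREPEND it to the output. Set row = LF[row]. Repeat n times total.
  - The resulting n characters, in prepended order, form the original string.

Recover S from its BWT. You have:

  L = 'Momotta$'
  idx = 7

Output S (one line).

LF mapping: 1 4 3 5 6 7 2 0
Walk LF starting at row 7, prepending L[row]:
  step 1: row=7, L[7]='$', prepend. Next row=LF[7]=0
  step 2: row=0, L[0]='M', prepend. Next row=LF[0]=1
  step 3: row=1, L[1]='o', prepend. Next row=LF[1]=4
  step 4: row=4, L[4]='t', prepend. Next row=LF[4]=6
  step 5: row=6, L[6]='a', prepend. Next row=LF[6]=2
  step 6: row=2, L[2]='m', prepend. Next row=LF[2]=3
  step 7: row=3, L[3]='o', prepend. Next row=LF[3]=5
  step 8: row=5, L[5]='t', prepend. Next row=LF[5]=7
Reversed output: tomatoM$

Answer: tomatoM$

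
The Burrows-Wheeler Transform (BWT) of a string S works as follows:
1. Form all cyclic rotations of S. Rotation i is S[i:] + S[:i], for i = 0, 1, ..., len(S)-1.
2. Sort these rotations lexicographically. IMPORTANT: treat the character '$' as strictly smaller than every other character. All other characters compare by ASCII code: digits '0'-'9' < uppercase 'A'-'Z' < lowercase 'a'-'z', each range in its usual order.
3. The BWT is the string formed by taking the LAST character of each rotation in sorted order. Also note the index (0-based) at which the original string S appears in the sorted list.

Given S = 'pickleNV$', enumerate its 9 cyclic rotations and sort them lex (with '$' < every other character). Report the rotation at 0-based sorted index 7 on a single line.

All 9 rotations (rotation i = S[i:]+S[:i]):
  rot[0] = pickleNV$
  rot[1] = ickleNV$p
  rot[2] = ckleNV$pi
  rot[3] = kleNV$pic
  rot[4] = leNV$pick
  rot[5] = eNV$pickl
  rot[6] = NV$pickle
  rot[7] = V$pickleN
  rot[8] = $pickleNV
Sorted (with $ < everything):
  sorted[0] = $pickleNV
  sorted[1] = NV$pickle
  sorted[2] = V$pickleN
  sorted[3] = ckleNV$pi
  sorted[4] = eNV$pickl
  sorted[5] = ickleNV$p
  sorted[6] = kleNV$pic
  sorted[7] = leNV$pick
  sorted[8] = pickleNV$
sorted[7] = leNV$pick

Answer: leNV$pick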